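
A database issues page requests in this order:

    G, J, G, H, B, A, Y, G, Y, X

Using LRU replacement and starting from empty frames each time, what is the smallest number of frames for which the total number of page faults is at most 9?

f=1: 10 faults
f=2: 8 faults
f=3: 8 faults
f=4: 8 faults
f=5: 7 faults
f=6: 7 faults
f=7: 7 faults
Smallest f with faults ≤ 9 is 2.

2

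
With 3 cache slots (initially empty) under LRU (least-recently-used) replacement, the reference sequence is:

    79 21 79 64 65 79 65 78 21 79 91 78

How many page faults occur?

9

79: miss, frames [79]
21: miss, frames [79, 21]
79: hit
64: miss, frames [21, 79, 64]
65: miss, evict 21, frames [79, 64, 65]
79: hit
65: hit
78: miss, evict 64, frames [79, 65, 78]
21: miss, evict 79, frames [65, 78, 21]
79: miss, evict 65, frames [78, 21, 79]
91: miss, evict 78, frames [21, 79, 91]
78: miss, evict 21, frames [79, 91, 78]
Page faults: 9.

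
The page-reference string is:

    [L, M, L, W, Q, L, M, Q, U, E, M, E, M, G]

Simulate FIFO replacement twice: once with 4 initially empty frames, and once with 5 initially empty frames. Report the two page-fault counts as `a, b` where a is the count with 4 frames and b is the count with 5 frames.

8, 7

4 frames: F F . F F . . . F F F . . F → 8 faults.
5 frames: F F . F F . . . F F . . . F → 7 faults.
7 < 8: adding a frame reduced faults, as is typical.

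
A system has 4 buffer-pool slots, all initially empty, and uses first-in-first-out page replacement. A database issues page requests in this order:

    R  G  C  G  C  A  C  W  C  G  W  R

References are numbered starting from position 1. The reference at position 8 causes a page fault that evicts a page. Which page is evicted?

R

pos 1: R → fault, frames (R)
pos 2: G → fault, frames (R G)
pos 3: C → fault, frames (R G C)
pos 4: G → hit
pos 5: C → hit
pos 6: A → fault, frames (R G C A)
pos 7: C → hit
pos 8: W → fault, evict R, frames (G C A W)
At position 8, page R is evicted.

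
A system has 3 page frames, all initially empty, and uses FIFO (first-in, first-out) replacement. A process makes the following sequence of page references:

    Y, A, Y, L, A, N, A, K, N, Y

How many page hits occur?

Y: miss, frames (Y)
A: miss, frames (Y A)
Y: hit
L: miss, frames (Y A L)
A: hit
N: miss, evict Y, frames (A L N)
A: hit
K: miss, evict A, frames (L N K)
N: hit
Y: miss, evict L, frames (N K Y)
Hits: 4.

4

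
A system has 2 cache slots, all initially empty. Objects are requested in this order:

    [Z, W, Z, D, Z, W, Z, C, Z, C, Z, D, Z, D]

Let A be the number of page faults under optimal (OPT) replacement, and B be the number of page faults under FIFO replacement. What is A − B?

-2

Under OPT: F F . F . F . F . . . F . . → 6 faults.
Under FIFO: F F . F F F . F F . . F . . → 8 faults.
A − B = 6 − 8 = -2.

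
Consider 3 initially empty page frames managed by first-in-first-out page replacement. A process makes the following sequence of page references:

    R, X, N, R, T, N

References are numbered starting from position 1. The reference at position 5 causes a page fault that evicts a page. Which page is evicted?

pos 1: R: fault, frames {R}
pos 2: X: fault, frames {R,X}
pos 3: N: fault, frames {R,X,N}
pos 4: R: hit
pos 5: T: fault, evict R, frames {X,N,T}
At position 5, page R is evicted.

R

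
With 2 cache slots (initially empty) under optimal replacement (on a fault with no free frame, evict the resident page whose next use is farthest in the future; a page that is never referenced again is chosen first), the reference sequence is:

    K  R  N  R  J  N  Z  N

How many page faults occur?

5

K → miss, frames {K}
R → miss, frames {K,R}
N → miss, evict K, frames {R,N}
R → hit
J → miss, evict R, frames {N,J}
N → hit
Z → miss, evict J, frames {N,Z}
N → hit
Page faults: 5.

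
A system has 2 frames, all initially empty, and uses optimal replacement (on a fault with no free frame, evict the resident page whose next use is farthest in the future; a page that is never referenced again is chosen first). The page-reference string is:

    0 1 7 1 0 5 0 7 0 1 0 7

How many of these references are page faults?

8

0 → miss, frames {0}
1 → miss, frames {0,1}
7 → miss, evict 0, frames {1,7}
1 → hit
0 → miss, evict 1, frames {7,0}
5 → miss, evict 7, frames {0,5}
0 → hit
7 → miss, evict 5, frames {0,7}
0 → hit
1 → miss, evict 7, frames {0,1}
0 → hit
7 → miss, evict 1, frames {0,7}
Page faults: 8.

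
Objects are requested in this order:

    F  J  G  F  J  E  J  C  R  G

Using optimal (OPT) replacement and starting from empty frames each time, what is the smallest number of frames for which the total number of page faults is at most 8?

2

f=1: 10 faults
f=2: 8 faults
f=3: 6 faults
f=4: 6 faults
f=5: 6 faults
f=6: 6 faults
Smallest f with faults ≤ 8 is 2.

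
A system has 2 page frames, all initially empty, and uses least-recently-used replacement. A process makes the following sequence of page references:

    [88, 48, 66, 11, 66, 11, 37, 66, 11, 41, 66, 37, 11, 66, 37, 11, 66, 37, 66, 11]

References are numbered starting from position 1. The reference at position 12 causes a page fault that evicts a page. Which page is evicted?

pos 1: 88 -> miss, frames [88]
pos 2: 48 -> miss, frames [88, 48]
pos 3: 66 -> miss, evict 88, frames [48, 66]
pos 4: 11 -> miss, evict 48, frames [66, 11]
pos 5: 66 -> hit
pos 6: 11 -> hit
pos 7: 37 -> miss, evict 66, frames [11, 37]
pos 8: 66 -> miss, evict 11, frames [37, 66]
pos 9: 11 -> miss, evict 37, frames [66, 11]
pos 10: 41 -> miss, evict 66, frames [11, 41]
pos 11: 66 -> miss, evict 11, frames [41, 66]
pos 12: 37 -> miss, evict 41, frames [66, 37]
At position 12, page 41 is evicted.

41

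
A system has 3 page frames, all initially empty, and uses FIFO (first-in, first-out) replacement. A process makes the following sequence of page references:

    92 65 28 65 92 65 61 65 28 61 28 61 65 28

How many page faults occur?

92: miss, frames (92)
65: miss, frames (92 65)
28: miss, frames (92 65 28)
65: hit
92: hit
65: hit
61: miss, evict 92, frames (65 28 61)
65: hit
28: hit
61: hit
28: hit
61: hit
65: hit
28: hit
Page faults: 4.

4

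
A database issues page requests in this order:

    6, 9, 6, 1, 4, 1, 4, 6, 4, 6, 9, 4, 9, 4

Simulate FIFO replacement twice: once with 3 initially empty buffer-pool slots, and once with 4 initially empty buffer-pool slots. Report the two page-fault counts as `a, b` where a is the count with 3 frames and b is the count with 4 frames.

3 frames: F F . F F . . F . . F . . . → 6 faults.
4 frames: F F . F F . . . . . . . . . → 4 faults.
4 < 6: adding a frame reduced faults, as is typical.

6, 4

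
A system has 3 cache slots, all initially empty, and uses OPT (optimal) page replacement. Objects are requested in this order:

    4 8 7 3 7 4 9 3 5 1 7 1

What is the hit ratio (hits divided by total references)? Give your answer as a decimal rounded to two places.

4 -> miss, frames (4)
8 -> miss, frames (4 8)
7 -> miss, frames (4 8 7)
3 -> miss, evict 8, frames (4 7 3)
7 -> hit
4 -> hit
9 -> miss, evict 4, frames (7 3 9)
3 -> hit
5 -> miss, evict 9, frames (7 3 5)
1 -> miss, evict 5, frames (7 3 1)
7 -> hit
1 -> hit
Hits: 5 of 12 references → 5/12 = 0.4167.

0.42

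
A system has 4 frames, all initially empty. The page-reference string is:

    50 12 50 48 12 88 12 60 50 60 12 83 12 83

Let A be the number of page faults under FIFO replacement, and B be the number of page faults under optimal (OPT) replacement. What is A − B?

Under FIFO: F F . F . F . F F . F F . . → 8 faults.
Under OPT: F F . F . F . F . . . F . . → 6 faults.
A − B = 8 − 6 = 2.

2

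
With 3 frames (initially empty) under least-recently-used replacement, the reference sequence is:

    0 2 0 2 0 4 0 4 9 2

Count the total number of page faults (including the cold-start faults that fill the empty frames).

5

0: miss, frames {0}
2: miss, frames {0,2}
0: hit
2: hit
0: hit
4: miss, frames {2,0,4}
0: hit
4: hit
9: miss, evict 2, frames {0,4,9}
2: miss, evict 0, frames {4,9,2}
Page faults: 5.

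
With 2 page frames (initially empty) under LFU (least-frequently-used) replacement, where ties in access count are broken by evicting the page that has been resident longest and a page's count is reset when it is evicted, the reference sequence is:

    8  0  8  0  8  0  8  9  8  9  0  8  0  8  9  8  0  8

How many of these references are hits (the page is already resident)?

12

8 → miss, frames (8)
0 → miss, frames (8 0)
8 → hit
0 → hit
8 → hit
0 → hit
8 → hit
9 → miss, evict 0, frames (8 9)
8 → hit
9 → hit
0 → miss, evict 9, frames (8 0)
8 → hit
0 → hit
8 → hit
9 → miss, evict 0, frames (8 9)
8 → hit
0 → miss, evict 9, frames (8 0)
8 → hit
Hits: 12.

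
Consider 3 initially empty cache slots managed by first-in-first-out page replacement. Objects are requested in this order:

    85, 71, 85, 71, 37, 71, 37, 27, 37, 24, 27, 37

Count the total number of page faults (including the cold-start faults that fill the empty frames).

85 -> fault, frames [85]
71 -> fault, frames [85, 71]
85 -> hit
71 -> hit
37 -> fault, frames [85, 71, 37]
71 -> hit
37 -> hit
27 -> fault, evict 85, frames [71, 37, 27]
37 -> hit
24 -> fault, evict 71, frames [37, 27, 24]
27 -> hit
37 -> hit
Page faults: 5.

5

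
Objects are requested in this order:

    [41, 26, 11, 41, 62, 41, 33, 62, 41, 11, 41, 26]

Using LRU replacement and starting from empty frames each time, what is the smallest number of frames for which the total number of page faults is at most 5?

f=1: 12 faults
f=2: 10 faults
f=3: 7 faults
f=4: 6 faults
f=5: 5 faults
Smallest f with faults ≤ 5 is 5.

5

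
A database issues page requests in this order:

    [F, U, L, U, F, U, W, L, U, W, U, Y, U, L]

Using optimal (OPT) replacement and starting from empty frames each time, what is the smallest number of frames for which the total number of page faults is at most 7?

3

f=1: 14 faults
f=2: 9 faults
f=3: 5 faults
f=4: 5 faults
f=5: 5 faults
Smallest f with faults ≤ 7 is 3.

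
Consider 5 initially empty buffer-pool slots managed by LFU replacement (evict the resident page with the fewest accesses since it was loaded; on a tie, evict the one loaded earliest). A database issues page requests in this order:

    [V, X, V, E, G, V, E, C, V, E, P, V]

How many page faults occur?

V → miss, frames [V]
X → miss, frames [V, X]
V → hit
E → miss, frames [V, X, E]
G → miss, frames [V, X, E, G]
V → hit
E → hit
C → miss, frames [V, X, E, G, C]
V → hit
E → hit
P → miss, evict X, frames [V, E, G, C, P]
V → hit
Page faults: 6.

6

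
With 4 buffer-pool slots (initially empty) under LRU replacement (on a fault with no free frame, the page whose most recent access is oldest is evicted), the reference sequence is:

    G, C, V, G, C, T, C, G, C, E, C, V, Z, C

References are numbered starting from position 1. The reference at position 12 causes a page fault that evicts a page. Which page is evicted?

pos 1: G -> miss, frames {G}
pos 2: C -> miss, frames {G,C}
pos 3: V -> miss, frames {G,C,V}
pos 4: G -> hit
pos 5: C -> hit
pos 6: T -> miss, frames {V,G,C,T}
pos 7: C -> hit
pos 8: G -> hit
pos 9: C -> hit
pos 10: E -> miss, evict V, frames {T,G,C,E}
pos 11: C -> hit
pos 12: V -> miss, evict T, frames {G,E,C,V}
At position 12, page T is evicted.

T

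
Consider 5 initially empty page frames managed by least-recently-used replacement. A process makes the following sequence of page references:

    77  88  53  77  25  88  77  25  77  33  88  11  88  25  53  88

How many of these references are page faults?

77 → miss, frames [77]
88 → miss, frames [77, 88]
53 → miss, frames [77, 88, 53]
77 → hit
25 → miss, frames [88, 53, 77, 25]
88 → hit
77 → hit
25 → hit
77 → hit
33 → miss, frames [53, 88, 25, 77, 33]
88 → hit
11 → miss, evict 53, frames [25, 77, 33, 88, 11]
88 → hit
25 → hit
53 → miss, evict 77, frames [33, 11, 88, 25, 53]
88 → hit
Page faults: 7.

7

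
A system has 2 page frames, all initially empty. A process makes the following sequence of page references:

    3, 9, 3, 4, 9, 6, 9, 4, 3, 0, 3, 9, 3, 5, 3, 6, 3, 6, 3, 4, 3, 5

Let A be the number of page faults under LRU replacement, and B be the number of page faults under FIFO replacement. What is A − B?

-2

Under LRU: F F . F F F . F F F . F . F . F . . . F . F → 13 faults.
Under FIFO: F F . F . F F F F F . F F F . F F . . F . F → 15 faults.
A − B = 13 − 15 = -2.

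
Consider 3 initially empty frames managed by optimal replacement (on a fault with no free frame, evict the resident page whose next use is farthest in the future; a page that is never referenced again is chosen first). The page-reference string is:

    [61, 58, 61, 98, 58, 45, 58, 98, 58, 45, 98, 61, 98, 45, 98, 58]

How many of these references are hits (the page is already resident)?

10

61: miss, frames {61}
58: miss, frames {61,58}
61: hit
98: miss, frames {61,58,98}
58: hit
45: miss, evict 61, frames {58,98,45}
58: hit
98: hit
58: hit
45: hit
98: hit
61: miss, evict 58, frames {98,45,61}
98: hit
45: hit
98: hit
58: miss, evict 61, frames {98,45,58}
Hits: 10.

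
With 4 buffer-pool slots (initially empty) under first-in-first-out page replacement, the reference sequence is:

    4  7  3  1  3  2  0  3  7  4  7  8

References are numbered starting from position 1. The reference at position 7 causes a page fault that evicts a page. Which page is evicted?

7

pos 1: 4: fault, frames (4)
pos 2: 7: fault, frames (4 7)
pos 3: 3: fault, frames (4 7 3)
pos 4: 1: fault, frames (4 7 3 1)
pos 5: 3: hit
pos 6: 2: fault, evict 4, frames (7 3 1 2)
pos 7: 0: fault, evict 7, frames (3 1 2 0)
At position 7, page 7 is evicted.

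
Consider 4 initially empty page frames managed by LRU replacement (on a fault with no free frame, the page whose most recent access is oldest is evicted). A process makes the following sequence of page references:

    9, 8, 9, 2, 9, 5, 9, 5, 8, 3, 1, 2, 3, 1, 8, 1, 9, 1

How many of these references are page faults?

8

9 -> miss, frames {9}
8 -> miss, frames {9,8}
9 -> hit
2 -> miss, frames {8,9,2}
9 -> hit
5 -> miss, frames {8,2,9,5}
9 -> hit
5 -> hit
8 -> hit
3 -> miss, evict 2, frames {9,5,8,3}
1 -> miss, evict 9, frames {5,8,3,1}
2 -> miss, evict 5, frames {8,3,1,2}
3 -> hit
1 -> hit
8 -> hit
1 -> hit
9 -> miss, evict 2, frames {3,8,1,9}
1 -> hit
Page faults: 8.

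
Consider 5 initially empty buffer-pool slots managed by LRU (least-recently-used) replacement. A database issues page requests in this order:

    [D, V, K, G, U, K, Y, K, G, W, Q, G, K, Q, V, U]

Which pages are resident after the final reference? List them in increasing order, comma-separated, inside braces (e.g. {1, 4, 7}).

D → fault, frames [D]
V → fault, frames [D, V]
K → fault, frames [D, V, K]
G → fault, frames [D, V, K, G]
U → fault, frames [D, V, K, G, U]
K → hit
Y → fault, evict D, frames [V, G, U, K, Y]
K → hit
G → hit
W → fault, evict V, frames [U, Y, K, G, W]
Q → fault, evict U, frames [Y, K, G, W, Q]
G → hit
K → hit
Q → hit
V → fault, evict Y, frames [W, G, K, Q, V]
U → fault, evict W, frames [G, K, Q, V, U]

{G, K, Q, U, V}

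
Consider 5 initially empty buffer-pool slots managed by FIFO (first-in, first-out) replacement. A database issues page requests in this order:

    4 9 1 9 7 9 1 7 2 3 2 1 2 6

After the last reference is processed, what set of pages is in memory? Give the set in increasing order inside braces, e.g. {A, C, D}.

{1, 2, 3, 6, 7}

4 -> fault, frames [4]
9 -> fault, frames [4, 9]
1 -> fault, frames [4, 9, 1]
9 -> hit
7 -> fault, frames [4, 9, 1, 7]
9 -> hit
1 -> hit
7 -> hit
2 -> fault, frames [4, 9, 1, 7, 2]
3 -> fault, evict 4, frames [9, 1, 7, 2, 3]
2 -> hit
1 -> hit
2 -> hit
6 -> fault, evict 9, frames [1, 7, 2, 3, 6]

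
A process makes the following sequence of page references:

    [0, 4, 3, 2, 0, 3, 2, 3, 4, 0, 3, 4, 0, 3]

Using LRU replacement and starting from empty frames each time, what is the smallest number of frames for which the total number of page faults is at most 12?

3

f=1: 14 faults
f=2: 13 faults
f=3: 7 faults
f=4: 4 faults
Smallest f with faults ≤ 12 is 3.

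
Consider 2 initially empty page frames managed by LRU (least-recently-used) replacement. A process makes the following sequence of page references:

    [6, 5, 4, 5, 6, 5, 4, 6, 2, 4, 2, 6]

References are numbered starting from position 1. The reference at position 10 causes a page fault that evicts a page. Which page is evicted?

pos 1: 6 → miss, frames {6}
pos 2: 5 → miss, frames {6,5}
pos 3: 4 → miss, evict 6, frames {5,4}
pos 4: 5 → hit
pos 5: 6 → miss, evict 4, frames {5,6}
pos 6: 5 → hit
pos 7: 4 → miss, evict 6, frames {5,4}
pos 8: 6 → miss, evict 5, frames {4,6}
pos 9: 2 → miss, evict 4, frames {6,2}
pos 10: 4 → miss, evict 6, frames {2,4}
At position 10, page 6 is evicted.

6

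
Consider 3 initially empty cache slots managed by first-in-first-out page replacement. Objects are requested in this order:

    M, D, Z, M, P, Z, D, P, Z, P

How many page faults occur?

4

M → miss, frames {M}
D → miss, frames {M,D}
Z → miss, frames {M,D,Z}
M → hit
P → miss, evict M, frames {D,Z,P}
Z → hit
D → hit
P → hit
Z → hit
P → hit
Page faults: 4.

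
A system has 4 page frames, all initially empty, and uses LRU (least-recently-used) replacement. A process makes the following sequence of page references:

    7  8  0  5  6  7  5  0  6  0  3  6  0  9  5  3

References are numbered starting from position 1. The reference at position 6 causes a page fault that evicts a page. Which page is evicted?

pos 1: 7 → miss, frames {7}
pos 2: 8 → miss, frames {7,8}
pos 3: 0 → miss, frames {7,8,0}
pos 4: 5 → miss, frames {7,8,0,5}
pos 5: 6 → miss, evict 7, frames {8,0,5,6}
pos 6: 7 → miss, evict 8, frames {0,5,6,7}
At position 6, page 8 is evicted.

8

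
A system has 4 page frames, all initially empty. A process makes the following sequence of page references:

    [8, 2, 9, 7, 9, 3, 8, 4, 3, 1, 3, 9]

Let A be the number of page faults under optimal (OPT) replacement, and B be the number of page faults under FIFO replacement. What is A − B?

-2

Under OPT: F F F F . F . F . F . . → 7 faults.
Under FIFO: F F F F . F F F . F . F → 9 faults.
A − B = 7 − 9 = -2.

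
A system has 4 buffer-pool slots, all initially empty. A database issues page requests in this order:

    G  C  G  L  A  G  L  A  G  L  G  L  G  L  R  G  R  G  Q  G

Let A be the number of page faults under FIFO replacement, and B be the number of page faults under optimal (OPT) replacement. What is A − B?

Under FIFO: F F . F F . . . . . . . . . F F . . F . → 7 faults.
Under OPT: F F . F F . . . . . . . . . F . . . F . → 6 faults.
A − B = 7 − 6 = 1.

1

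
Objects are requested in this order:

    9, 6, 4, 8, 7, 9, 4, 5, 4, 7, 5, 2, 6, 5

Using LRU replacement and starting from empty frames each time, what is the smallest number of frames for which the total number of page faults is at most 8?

f=1: 14 faults
f=2: 13 faults
f=3: 11 faults
f=4: 9 faults
f=5: 8 faults
f=6: 8 faults
f=7: 7 faults
Smallest f with faults ≤ 8 is 5.

5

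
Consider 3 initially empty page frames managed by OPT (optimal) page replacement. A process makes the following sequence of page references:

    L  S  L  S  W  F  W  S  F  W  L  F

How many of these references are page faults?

5

L → miss, frames [L]
S → miss, frames [L, S]
L → hit
S → hit
W → miss, frames [L, S, W]
F → miss, evict L, frames [S, W, F]
W → hit
S → hit
F → hit
W → hit
L → miss, evict W, frames [S, F, L]
F → hit
Page faults: 5.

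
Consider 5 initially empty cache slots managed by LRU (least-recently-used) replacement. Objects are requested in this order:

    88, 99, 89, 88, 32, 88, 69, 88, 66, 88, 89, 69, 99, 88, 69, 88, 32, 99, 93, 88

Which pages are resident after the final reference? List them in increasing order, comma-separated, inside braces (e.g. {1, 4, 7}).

{32, 69, 88, 93, 99}

88: miss, frames {88}
99: miss, frames {88,99}
89: miss, frames {88,99,89}
88: hit
32: miss, frames {99,89,88,32}
88: hit
69: miss, frames {99,89,32,88,69}
88: hit
66: miss, evict 99, frames {89,32,69,88,66}
88: hit
89: hit
69: hit
99: miss, evict 32, frames {66,88,89,69,99}
88: hit
69: hit
88: hit
32: miss, evict 66, frames {89,99,69,88,32}
99: hit
93: miss, evict 89, frames {69,88,32,99,93}
88: hit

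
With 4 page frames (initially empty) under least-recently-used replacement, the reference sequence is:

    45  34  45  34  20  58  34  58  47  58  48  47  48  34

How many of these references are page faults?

45 -> fault, frames {45}
34 -> fault, frames {45,34}
45 -> hit
34 -> hit
20 -> fault, frames {45,34,20}
58 -> fault, frames {45,34,20,58}
34 -> hit
58 -> hit
47 -> fault, evict 45, frames {20,34,58,47}
58 -> hit
48 -> fault, evict 20, frames {34,47,58,48}
47 -> hit
48 -> hit
34 -> hit
Page faults: 6.

6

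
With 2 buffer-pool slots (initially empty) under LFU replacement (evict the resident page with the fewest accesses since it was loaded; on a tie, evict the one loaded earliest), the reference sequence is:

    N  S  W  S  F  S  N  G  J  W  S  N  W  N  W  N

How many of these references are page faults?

N -> miss, frames [N]
S -> miss, frames [N, S]
W -> miss, evict N, frames [S, W]
S -> hit
F -> miss, evict W, frames [S, F]
S -> hit
N -> miss, evict F, frames [S, N]
G -> miss, evict N, frames [S, G]
J -> miss, evict G, frames [S, J]
W -> miss, evict J, frames [S, W]
S -> hit
N -> miss, evict W, frames [S, N]
W -> miss, evict N, frames [S, W]
N -> miss, evict W, frames [S, N]
W -> miss, evict N, frames [S, W]
N -> miss, evict W, frames [S, N]
Page faults: 13.

13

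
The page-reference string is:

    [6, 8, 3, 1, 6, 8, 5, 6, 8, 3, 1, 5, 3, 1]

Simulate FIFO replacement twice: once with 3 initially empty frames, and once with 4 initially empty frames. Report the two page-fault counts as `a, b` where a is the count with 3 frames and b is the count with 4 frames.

9, 10

3 frames: F F F F F F F . . F F . . . → 9 faults.
4 frames: F F F F . . F F F F F F . . → 10 faults.
10 > 9: adding a frame increased faults — Belady's anomaly.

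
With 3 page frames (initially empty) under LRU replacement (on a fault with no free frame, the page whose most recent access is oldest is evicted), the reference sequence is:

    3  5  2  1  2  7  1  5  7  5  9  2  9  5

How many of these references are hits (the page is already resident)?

3 → miss, frames (3)
5 → miss, frames (3 5)
2 → miss, frames (3 5 2)
1 → miss, evict 3, frames (5 2 1)
2 → hit
7 → miss, evict 5, frames (1 2 7)
1 → hit
5 → miss, evict 2, frames (7 1 5)
7 → hit
5 → hit
9 → miss, evict 1, frames (7 5 9)
2 → miss, evict 7, frames (5 9 2)
9 → hit
5 → hit
Hits: 6.

6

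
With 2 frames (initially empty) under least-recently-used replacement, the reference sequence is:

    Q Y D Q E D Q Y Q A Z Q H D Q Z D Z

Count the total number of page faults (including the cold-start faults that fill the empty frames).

Q -> miss, frames {Q}
Y -> miss, frames {Q,Y}
D -> miss, evict Q, frames {Y,D}
Q -> miss, evict Y, frames {D,Q}
E -> miss, evict D, frames {Q,E}
D -> miss, evict Q, frames {E,D}
Q -> miss, evict E, frames {D,Q}
Y -> miss, evict D, frames {Q,Y}
Q -> hit
A -> miss, evict Y, frames {Q,A}
Z -> miss, evict Q, frames {A,Z}
Q -> miss, evict A, frames {Z,Q}
H -> miss, evict Z, frames {Q,H}
D -> miss, evict Q, frames {H,D}
Q -> miss, evict H, frames {D,Q}
Z -> miss, evict D, frames {Q,Z}
D -> miss, evict Q, frames {Z,D}
Z -> hit
Page faults: 16.

16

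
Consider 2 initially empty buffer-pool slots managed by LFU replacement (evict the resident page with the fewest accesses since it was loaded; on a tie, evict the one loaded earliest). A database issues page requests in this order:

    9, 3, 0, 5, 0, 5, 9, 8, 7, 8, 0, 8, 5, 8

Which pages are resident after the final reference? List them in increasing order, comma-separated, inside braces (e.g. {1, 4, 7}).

{5, 8}

9 → miss, frames [9]
3 → miss, frames [9, 3]
0 → miss, evict 9, frames [3, 0]
5 → miss, evict 3, frames [0, 5]
0 → hit
5 → hit
9 → miss, evict 0, frames [5, 9]
8 → miss, evict 9, frames [5, 8]
7 → miss, evict 8, frames [5, 7]
8 → miss, evict 7, frames [5, 8]
0 → miss, evict 8, frames [5, 0]
8 → miss, evict 0, frames [5, 8]
5 → hit
8 → hit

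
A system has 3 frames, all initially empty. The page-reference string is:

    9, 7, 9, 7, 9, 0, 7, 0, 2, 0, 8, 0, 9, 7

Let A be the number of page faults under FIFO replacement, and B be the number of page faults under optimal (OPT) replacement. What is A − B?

1

Under FIFO: F F . . . F . . F . F . F F → 7 faults.
Under OPT: F F . . . F . . F . F . . F → 6 faults.
A − B = 7 − 6 = 1.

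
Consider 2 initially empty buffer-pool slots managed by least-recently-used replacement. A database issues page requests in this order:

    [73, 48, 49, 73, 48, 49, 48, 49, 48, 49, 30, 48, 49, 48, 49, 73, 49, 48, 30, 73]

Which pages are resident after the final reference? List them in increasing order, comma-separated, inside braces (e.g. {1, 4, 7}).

{30, 73}

73: fault, frames (73)
48: fault, frames (73 48)
49: fault, evict 73, frames (48 49)
73: fault, evict 48, frames (49 73)
48: fault, evict 49, frames (73 48)
49: fault, evict 73, frames (48 49)
48: hit
49: hit
48: hit
49: hit
30: fault, evict 48, frames (49 30)
48: fault, evict 49, frames (30 48)
49: fault, evict 30, frames (48 49)
48: hit
49: hit
73: fault, evict 48, frames (49 73)
49: hit
48: fault, evict 73, frames (49 48)
30: fault, evict 49, frames (48 30)
73: fault, evict 48, frames (30 73)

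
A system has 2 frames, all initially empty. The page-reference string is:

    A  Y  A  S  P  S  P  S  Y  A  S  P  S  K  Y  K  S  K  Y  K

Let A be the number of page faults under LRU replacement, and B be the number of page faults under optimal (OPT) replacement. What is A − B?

1

Under LRU: F F . F F . . . F F F F . F F . F . F . → 12 faults.
Under OPT: F F . F F . . . F F . F . F F . F . F . → 11 faults.
A − B = 12 − 11 = 1.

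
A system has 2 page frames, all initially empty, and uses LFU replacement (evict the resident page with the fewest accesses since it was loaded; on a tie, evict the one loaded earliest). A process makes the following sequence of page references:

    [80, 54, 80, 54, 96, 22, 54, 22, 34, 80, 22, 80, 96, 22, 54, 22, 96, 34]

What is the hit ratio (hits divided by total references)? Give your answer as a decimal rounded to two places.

80 → fault, frames (80)
54 → fault, frames (80 54)
80 → hit
54 → hit
96 → fault, evict 80, frames (54 96)
22 → fault, evict 96, frames (54 22)
54 → hit
22 → hit
34 → fault, evict 22, frames (54 34)
80 → fault, evict 34, frames (54 80)
22 → fault, evict 80, frames (54 22)
80 → fault, evict 22, frames (54 80)
96 → fault, evict 80, frames (54 96)
22 → fault, evict 96, frames (54 22)
54 → hit
22 → hit
96 → fault, evict 22, frames (54 96)
34 → fault, evict 96, frames (54 34)
Hits: 6 of 18 references → 6/18 = 0.3333.

0.33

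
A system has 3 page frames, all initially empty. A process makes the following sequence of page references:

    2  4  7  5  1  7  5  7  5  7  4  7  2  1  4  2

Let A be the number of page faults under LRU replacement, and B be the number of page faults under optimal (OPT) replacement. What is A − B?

Under LRU: F F F F F . . . . . F . F F F . → 9 faults.
Under OPT: F F F F F . . . . . F . F . . . → 7 faults.
A − B = 9 − 7 = 2.

2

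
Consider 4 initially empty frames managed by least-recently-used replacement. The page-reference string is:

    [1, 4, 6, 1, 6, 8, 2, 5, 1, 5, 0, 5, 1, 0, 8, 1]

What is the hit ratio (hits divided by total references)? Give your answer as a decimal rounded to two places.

0.44

1: fault, frames (1)
4: fault, frames (1 4)
6: fault, frames (1 4 6)
1: hit
6: hit
8: fault, frames (4 1 6 8)
2: fault, evict 4, frames (1 6 8 2)
5: fault, evict 1, frames (6 8 2 5)
1: fault, evict 6, frames (8 2 5 1)
5: hit
0: fault, evict 8, frames (2 1 5 0)
5: hit
1: hit
0: hit
8: fault, evict 2, frames (5 1 0 8)
1: hit
Hits: 7 of 16 references → 7/16 = 0.4375.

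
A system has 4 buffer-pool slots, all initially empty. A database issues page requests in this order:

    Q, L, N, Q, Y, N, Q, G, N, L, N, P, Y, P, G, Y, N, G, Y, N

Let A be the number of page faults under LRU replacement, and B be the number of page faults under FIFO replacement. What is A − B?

3

Under LRU: F F F . F . . F . F . F F . F . . . . . → 9 faults.
Under FIFO: F F F . F . . F . . . F . . . . . . . . → 6 faults.
A − B = 9 − 6 = 3.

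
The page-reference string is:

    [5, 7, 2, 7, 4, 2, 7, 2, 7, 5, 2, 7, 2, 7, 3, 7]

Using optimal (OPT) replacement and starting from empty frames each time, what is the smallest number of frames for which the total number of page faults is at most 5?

f=1: 16 faults
f=2: 8 faults
f=3: 6 faults
f=4: 5 faults
f=5: 5 faults
Smallest f with faults ≤ 5 is 4.

4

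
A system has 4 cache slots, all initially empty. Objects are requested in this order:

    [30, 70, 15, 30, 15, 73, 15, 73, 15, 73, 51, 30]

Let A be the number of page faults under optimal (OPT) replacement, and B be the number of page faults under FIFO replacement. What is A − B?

-1

Under OPT: F F F . . F . . . . F . → 5 faults.
Under FIFO: F F F . . F . . . . F F → 6 faults.
A − B = 5 − 6 = -1.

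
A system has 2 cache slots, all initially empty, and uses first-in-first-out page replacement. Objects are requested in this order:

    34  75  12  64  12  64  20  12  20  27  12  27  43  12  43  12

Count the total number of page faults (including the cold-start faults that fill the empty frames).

9

34 -> miss, frames {34}
75 -> miss, frames {34,75}
12 -> miss, evict 34, frames {75,12}
64 -> miss, evict 75, frames {12,64}
12 -> hit
64 -> hit
20 -> miss, evict 12, frames {64,20}
12 -> miss, evict 64, frames {20,12}
20 -> hit
27 -> miss, evict 20, frames {12,27}
12 -> hit
27 -> hit
43 -> miss, evict 12, frames {27,43}
12 -> miss, evict 27, frames {43,12}
43 -> hit
12 -> hit
Page faults: 9.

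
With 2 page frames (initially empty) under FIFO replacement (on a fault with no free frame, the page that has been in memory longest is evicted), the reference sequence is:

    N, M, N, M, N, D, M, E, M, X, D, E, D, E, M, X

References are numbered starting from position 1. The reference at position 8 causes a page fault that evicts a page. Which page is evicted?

M

pos 1: N → miss, frames [N]
pos 2: M → miss, frames [N, M]
pos 3: N → hit
pos 4: M → hit
pos 5: N → hit
pos 6: D → miss, evict N, frames [M, D]
pos 7: M → hit
pos 8: E → miss, evict M, frames [D, E]
At position 8, page M is evicted.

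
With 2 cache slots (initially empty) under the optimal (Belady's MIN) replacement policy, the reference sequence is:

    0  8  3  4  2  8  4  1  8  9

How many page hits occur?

2

0 -> miss, frames [0]
8 -> miss, frames [0, 8]
3 -> miss, evict 0, frames [8, 3]
4 -> miss, evict 3, frames [8, 4]
2 -> miss, evict 4, frames [8, 2]
8 -> hit
4 -> miss, evict 2, frames [8, 4]
1 -> miss, evict 4, frames [8, 1]
8 -> hit
9 -> miss, evict 1, frames [8, 9]
Hits: 2.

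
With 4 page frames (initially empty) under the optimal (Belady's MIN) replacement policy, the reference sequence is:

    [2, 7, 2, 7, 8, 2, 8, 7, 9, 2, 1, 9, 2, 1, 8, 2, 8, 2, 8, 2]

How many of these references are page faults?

5

2: miss, frames (2)
7: miss, frames (2 7)
2: hit
7: hit
8: miss, frames (2 7 8)
2: hit
8: hit
7: hit
9: miss, frames (2 7 8 9)
2: hit
1: miss, evict 7, frames (2 8 9 1)
9: hit
2: hit
1: hit
8: hit
2: hit
8: hit
2: hit
8: hit
2: hit
Page faults: 5.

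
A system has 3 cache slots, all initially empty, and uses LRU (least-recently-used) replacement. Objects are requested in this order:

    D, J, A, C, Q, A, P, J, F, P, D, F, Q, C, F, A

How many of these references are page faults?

12

D: fault, frames [D]
J: fault, frames [D, J]
A: fault, frames [D, J, A]
C: fault, evict D, frames [J, A, C]
Q: fault, evict J, frames [A, C, Q]
A: hit
P: fault, evict C, frames [Q, A, P]
J: fault, evict Q, frames [A, P, J]
F: fault, evict A, frames [P, J, F]
P: hit
D: fault, evict J, frames [F, P, D]
F: hit
Q: fault, evict P, frames [D, F, Q]
C: fault, evict D, frames [F, Q, C]
F: hit
A: fault, evict Q, frames [C, F, A]
Page faults: 12.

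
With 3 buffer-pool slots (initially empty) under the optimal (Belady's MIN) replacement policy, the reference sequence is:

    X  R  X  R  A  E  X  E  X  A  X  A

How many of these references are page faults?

4

X → miss, frames [X]
R → miss, frames [X, R]
X → hit
R → hit
A → miss, frames [X, R, A]
E → miss, evict R, frames [X, A, E]
X → hit
E → hit
X → hit
A → hit
X → hit
A → hit
Page faults: 4.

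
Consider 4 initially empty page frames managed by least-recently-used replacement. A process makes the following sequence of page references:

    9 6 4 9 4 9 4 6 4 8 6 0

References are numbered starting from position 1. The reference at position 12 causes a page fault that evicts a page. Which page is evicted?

pos 1: 9 -> fault, frames {9}
pos 2: 6 -> fault, frames {9,6}
pos 3: 4 -> fault, frames {9,6,4}
pos 4: 9 -> hit
pos 5: 4 -> hit
pos 6: 9 -> hit
pos 7: 4 -> hit
pos 8: 6 -> hit
pos 9: 4 -> hit
pos 10: 8 -> fault, frames {9,6,4,8}
pos 11: 6 -> hit
pos 12: 0 -> fault, evict 9, frames {4,8,6,0}
At position 12, page 9 is evicted.

9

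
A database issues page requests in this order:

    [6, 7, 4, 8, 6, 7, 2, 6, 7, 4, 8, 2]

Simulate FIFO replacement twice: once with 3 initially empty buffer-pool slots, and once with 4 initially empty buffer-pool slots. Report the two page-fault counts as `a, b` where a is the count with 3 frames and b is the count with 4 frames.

9, 10

3 frames: F F F F F F F . . F F . → 9 faults.
4 frames: F F F F . . F F F F F F → 10 faults.
10 > 9: adding a frame increased faults — Belady's anomaly.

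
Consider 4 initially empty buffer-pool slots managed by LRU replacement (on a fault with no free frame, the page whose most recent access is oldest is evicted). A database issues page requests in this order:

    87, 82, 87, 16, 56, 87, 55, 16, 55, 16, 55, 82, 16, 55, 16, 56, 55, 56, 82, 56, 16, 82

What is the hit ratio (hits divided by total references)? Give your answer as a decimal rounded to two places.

87: fault, frames [87]
82: fault, frames [87, 82]
87: hit
16: fault, frames [82, 87, 16]
56: fault, frames [82, 87, 16, 56]
87: hit
55: fault, evict 82, frames [16, 56, 87, 55]
16: hit
55: hit
16: hit
55: hit
82: fault, evict 56, frames [87, 16, 55, 82]
16: hit
55: hit
16: hit
56: fault, evict 87, frames [82, 55, 16, 56]
55: hit
56: hit
82: hit
56: hit
16: hit
82: hit
Hits: 15 of 22 references → 15/22 = 0.6818.

0.68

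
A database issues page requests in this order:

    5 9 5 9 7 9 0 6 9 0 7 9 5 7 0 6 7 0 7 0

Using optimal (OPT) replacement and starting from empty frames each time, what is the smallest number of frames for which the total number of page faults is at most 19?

f=1: 20 faults
f=2: 11 faults
f=3: 8 faults
f=4: 6 faults
f=5: 5 faults
Smallest f with faults ≤ 19 is 2.

2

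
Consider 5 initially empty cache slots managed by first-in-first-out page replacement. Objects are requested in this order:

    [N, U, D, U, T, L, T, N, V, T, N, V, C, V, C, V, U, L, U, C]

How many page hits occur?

11

N -> fault, frames [N]
U -> fault, frames [N, U]
D -> fault, frames [N, U, D]
U -> hit
T -> fault, frames [N, U, D, T]
L -> fault, frames [N, U, D, T, L]
T -> hit
N -> hit
V -> fault, evict N, frames [U, D, T, L, V]
T -> hit
N -> fault, evict U, frames [D, T, L, V, N]
V -> hit
C -> fault, evict D, frames [T, L, V, N, C]
V -> hit
C -> hit
V -> hit
U -> fault, evict T, frames [L, V, N, C, U]
L -> hit
U -> hit
C -> hit
Hits: 11.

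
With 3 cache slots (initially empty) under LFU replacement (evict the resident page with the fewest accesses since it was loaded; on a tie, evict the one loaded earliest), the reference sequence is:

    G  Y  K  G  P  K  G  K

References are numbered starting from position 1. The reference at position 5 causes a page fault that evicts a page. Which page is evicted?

pos 1: G -> miss, frames {G}
pos 2: Y -> miss, frames {G,Y}
pos 3: K -> miss, frames {G,Y,K}
pos 4: G -> hit
pos 5: P -> miss, evict Y, frames {G,K,P}
At position 5, page Y is evicted.

Y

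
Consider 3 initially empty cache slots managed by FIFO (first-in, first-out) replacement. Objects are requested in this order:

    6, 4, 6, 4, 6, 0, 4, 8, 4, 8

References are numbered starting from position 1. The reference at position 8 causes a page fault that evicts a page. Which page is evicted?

pos 1: 6 -> miss, frames [6]
pos 2: 4 -> miss, frames [6, 4]
pos 3: 6 -> hit
pos 4: 4 -> hit
pos 5: 6 -> hit
pos 6: 0 -> miss, frames [6, 4, 0]
pos 7: 4 -> hit
pos 8: 8 -> miss, evict 6, frames [4, 0, 8]
At position 8, page 6 is evicted.

6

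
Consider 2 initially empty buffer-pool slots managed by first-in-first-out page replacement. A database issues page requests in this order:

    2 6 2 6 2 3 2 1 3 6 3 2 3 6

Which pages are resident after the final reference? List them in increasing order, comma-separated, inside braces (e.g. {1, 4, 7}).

{3, 6}

2: miss, frames (2)
6: miss, frames (2 6)
2: hit
6: hit
2: hit
3: miss, evict 2, frames (6 3)
2: miss, evict 6, frames (3 2)
1: miss, evict 3, frames (2 1)
3: miss, evict 2, frames (1 3)
6: miss, evict 1, frames (3 6)
3: hit
2: miss, evict 3, frames (6 2)
3: miss, evict 6, frames (2 3)
6: miss, evict 2, frames (3 6)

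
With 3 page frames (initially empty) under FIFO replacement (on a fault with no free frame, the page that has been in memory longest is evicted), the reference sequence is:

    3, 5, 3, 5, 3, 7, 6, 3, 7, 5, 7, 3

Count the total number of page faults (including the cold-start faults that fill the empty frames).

3: miss, frames (3)
5: miss, frames (3 5)
3: hit
5: hit
3: hit
7: miss, frames (3 5 7)
6: miss, evict 3, frames (5 7 6)
3: miss, evict 5, frames (7 6 3)
7: hit
5: miss, evict 7, frames (6 3 5)
7: miss, evict 6, frames (3 5 7)
3: hit
Page faults: 7.

7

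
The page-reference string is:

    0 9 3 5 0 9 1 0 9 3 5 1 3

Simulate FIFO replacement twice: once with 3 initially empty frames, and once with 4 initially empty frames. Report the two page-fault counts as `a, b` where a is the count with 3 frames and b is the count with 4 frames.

3 frames: F F F F F F F . . F F . . → 9 faults.
4 frames: F F F F . . F F F F F F . → 10 faults.
10 > 9: adding a frame increased faults — Belady's anomaly.

9, 10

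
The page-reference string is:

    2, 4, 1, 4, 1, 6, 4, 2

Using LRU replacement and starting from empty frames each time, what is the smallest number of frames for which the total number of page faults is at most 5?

3

f=1: 8 faults
f=2: 6 faults
f=3: 5 faults
f=4: 4 faults
Smallest f with faults ≤ 5 is 3.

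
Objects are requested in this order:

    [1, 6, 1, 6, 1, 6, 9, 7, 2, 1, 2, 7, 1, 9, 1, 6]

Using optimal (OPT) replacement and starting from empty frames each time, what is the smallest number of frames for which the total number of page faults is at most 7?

f=1: 16 faults
f=2: 8 faults
f=3: 7 faults
f=4: 6 faults
f=5: 5 faults
Smallest f with faults ≤ 7 is 3.

3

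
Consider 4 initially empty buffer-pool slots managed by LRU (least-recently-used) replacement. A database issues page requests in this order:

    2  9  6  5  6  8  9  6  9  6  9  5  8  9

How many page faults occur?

5

2 -> miss, frames {2}
9 -> miss, frames {2,9}
6 -> miss, frames {2,9,6}
5 -> miss, frames {2,9,6,5}
6 -> hit
8 -> miss, evict 2, frames {9,5,6,8}
9 -> hit
6 -> hit
9 -> hit
6 -> hit
9 -> hit
5 -> hit
8 -> hit
9 -> hit
Page faults: 5.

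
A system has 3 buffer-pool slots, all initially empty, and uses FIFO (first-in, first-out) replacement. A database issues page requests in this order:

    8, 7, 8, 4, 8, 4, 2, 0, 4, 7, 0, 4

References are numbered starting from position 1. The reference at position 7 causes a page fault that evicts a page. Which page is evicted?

8

pos 1: 8 -> miss, frames {8}
pos 2: 7 -> miss, frames {8,7}
pos 3: 8 -> hit
pos 4: 4 -> miss, frames {8,7,4}
pos 5: 8 -> hit
pos 6: 4 -> hit
pos 7: 2 -> miss, evict 8, frames {7,4,2}
At position 7, page 8 is evicted.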